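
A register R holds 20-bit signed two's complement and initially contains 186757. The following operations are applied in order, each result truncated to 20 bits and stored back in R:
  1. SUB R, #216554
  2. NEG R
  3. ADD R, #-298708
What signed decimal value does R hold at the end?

-268911

Start: R = 186757 = 00101101100110000101.
R = 186757 − 216554 = -29797 = 11111000101110011011
R = −(-29797) = 29797 = 00000111010001100101
R = 29797 + (-298708) = -268911 = 10111110010110010001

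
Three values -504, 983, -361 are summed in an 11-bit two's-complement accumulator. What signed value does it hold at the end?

-504 + 983 = 479 (00111011111)
479 + (-361) = 118 (00001110110)

118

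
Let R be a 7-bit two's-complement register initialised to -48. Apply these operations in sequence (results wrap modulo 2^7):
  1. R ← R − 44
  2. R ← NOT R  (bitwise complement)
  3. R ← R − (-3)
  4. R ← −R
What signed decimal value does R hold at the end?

34

Start: R = -48 = 1010000.
R = -48 − 44 = -92; wraps to 36 = 0100100
R = NOT 0100100 = 1011011 = -37
R = -37 − (-3) = -34 = 1011110
R = −(-34) = 34 = 0100010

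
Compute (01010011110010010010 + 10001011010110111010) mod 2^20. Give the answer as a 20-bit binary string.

11011111001001001100

  01010011110010010010
+ 10001011010110111010
= 11011111001001001100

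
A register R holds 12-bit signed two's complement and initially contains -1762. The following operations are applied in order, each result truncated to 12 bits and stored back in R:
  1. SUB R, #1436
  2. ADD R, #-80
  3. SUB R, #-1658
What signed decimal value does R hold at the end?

Start: R = -1762 = 100100011110.
R = -1762 − 1436 = -3198; wraps to 898 = 001110000010
R = 898 + (-80) = 818 = 001100110010
R = 818 − (-1658) = 2476; wraps to -1620 = 100110101100

-1620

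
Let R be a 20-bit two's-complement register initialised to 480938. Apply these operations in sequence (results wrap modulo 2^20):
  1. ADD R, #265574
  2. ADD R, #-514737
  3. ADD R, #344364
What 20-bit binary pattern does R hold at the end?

Start: R = 480938 = 01110101011010101010.
R = 480938 + 265574 = 746512; wraps to -302064 = 10110110010000010000
R = -302064 + (-514737) = -816801; wraps to 231775 = 00111000100101011111
R = 231775 + 344364 = 576139; wraps to -472437 = 10001100101010001011

10001100101010001011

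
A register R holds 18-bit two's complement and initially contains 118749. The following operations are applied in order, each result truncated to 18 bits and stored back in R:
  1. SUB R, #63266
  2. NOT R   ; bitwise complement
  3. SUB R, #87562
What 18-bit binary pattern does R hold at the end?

Start: R = 118749 = 011100111111011101.
R = 118749 − 63266 = 55483 = 001101100010111011
R = NOT 001101100010111011 = 110010011101000100 = -55484
R = -55484 − 87562 = -143046; wraps to 119098 = 011101000100111010

011101000100111010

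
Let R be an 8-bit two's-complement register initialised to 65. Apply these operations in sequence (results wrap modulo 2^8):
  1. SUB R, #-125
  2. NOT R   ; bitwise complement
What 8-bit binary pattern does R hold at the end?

01000001

Start: R = 65 = 01000001.
R = 65 − (-125) = 190; wraps to -66 = 10111110
R = NOT 10111110 = 01000001 = 65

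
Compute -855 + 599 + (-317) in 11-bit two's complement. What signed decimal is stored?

-855 + 599 = -256 (11100000000)
-256 + (-317) = -573 (10111000011)

-573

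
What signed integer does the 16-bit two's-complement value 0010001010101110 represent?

8878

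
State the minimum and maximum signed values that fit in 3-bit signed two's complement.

min = -4, max = 3

Minimum: −2^2 = -4.
Maximum: 2^2 − 1 = 3.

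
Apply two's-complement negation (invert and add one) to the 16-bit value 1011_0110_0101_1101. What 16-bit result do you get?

0100100110100011

Invert: 0100100110100010. Add 1: 0100100110100011.
Check: 1011011001011101 = -18851, 0100100110100011 = 18851.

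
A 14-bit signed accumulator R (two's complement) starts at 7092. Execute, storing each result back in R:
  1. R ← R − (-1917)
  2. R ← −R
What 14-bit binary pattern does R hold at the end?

01110011001111

Start: R = 7092 = 01101110110100.
R = 7092 − (-1917) = 9009; wraps to -7375 = 10001100110001
R = −(-7375) = 7375 = 01110011001111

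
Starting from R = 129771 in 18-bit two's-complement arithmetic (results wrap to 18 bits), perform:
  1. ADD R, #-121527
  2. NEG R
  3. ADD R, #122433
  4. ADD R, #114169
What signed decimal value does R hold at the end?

Start: R = 129771 = 011111101011101011.
R = 129771 + (-121527) = 8244 = 000010000000110100
R = −(8244) = -8244 = 111101111111001100
R = -8244 + 122433 = 114189 = 011011111000001101
R = 114189 + 114169 = 228358; wraps to -33786 = 110111110000000110

-33786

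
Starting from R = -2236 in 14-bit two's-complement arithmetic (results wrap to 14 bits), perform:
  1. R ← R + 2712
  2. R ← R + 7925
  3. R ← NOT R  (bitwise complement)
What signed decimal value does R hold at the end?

Start: R = -2236 = 11011101000100.
R = -2236 + 2712 = 476 = 00000111011100
R = 476 + 7925 = 8401; wraps to -7983 = 10000011010001
R = NOT 10000011010001 = 01111100101110 = 7982

7982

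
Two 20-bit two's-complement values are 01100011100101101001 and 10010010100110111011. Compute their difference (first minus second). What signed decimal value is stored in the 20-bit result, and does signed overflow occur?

01100011100101101001 = 407913 (signed)
10010010100110111011 = -448069 (signed)
Subtract via negate-and-add: invert 10010010100110111011 + 1 = 01101101011001000101 (i.e. 448069).
  01100011100101101001
+ 01101101011001000101
= 11010000111110101110
Result 11010000111110101110: MSB = 1 → 855982 − 1048576 = -192594.
Both addends (after negating the subtrahend) are non-negative but the stored result is negative: signed overflow. The true value 407913 − (-448069) = 855982 lies outside [-524288, 524287].

-192594; overflow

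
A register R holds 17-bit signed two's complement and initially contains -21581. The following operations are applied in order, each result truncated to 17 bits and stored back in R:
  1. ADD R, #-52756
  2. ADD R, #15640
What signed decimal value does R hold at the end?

Start: R = -21581 = 11010101110110011.
R = -21581 + (-52756) = -74337; wraps to 56735 = 01101110110011111
R = 56735 + 15640 = 72375; wraps to -58697 = 10001101010110111

-58697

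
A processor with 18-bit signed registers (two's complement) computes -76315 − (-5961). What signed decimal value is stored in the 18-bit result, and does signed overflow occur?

-76315 → 101101010111100101
-5961 → 111110100010110111
Subtract via negate-and-add: invert 111110100010110111 + 1 = 000001011101001001 (i.e. 5961).
  101101010111100101
+ 000001011101001001
= 101110110100101110
Result 101110110100101110: MSB = 1 → 191790 − 262144 = -70354.
Addends (after negating the subtrahend) have opposite signs, so signed overflow cannot occur.

-70354; no overflow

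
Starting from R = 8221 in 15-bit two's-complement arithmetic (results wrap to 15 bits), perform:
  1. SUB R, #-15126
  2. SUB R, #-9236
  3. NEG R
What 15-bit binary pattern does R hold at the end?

Start: R = 8221 = 010000000011101.
R = 8221 − (-15126) = 23347; wraps to -9421 = 101101100110011
R = -9421 − (-9236) = -185 = 111111101000111
R = −(-185) = 185 = 000000010111001

000000010111001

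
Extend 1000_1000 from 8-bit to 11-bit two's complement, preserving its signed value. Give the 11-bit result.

MSB of 10001000 is 1; replicate it into the new high bits.
111|10001000 → 11110001000 (still -120).

11110001000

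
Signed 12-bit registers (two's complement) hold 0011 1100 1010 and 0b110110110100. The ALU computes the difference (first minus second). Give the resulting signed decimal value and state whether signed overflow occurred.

1558; no overflow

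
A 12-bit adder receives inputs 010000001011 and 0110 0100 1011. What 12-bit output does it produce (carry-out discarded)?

101001010110

  010000001011
+ 011001001011
= 101001010110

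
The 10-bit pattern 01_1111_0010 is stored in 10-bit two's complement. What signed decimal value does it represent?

498

MSB is 0, so the value is non-negative: 0111110010 = 498.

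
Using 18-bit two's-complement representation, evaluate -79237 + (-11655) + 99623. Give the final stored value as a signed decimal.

8731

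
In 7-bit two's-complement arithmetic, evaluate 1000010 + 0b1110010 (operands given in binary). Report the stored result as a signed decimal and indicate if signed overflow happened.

1000010 = -62 (signed)
0b1110010 → 1110010 = -14 (signed)
  1000010
+ 1110010
= 0110100  (discard carry-out 1)
Result 0110100: MSB = 0 → value 52.
Both addends are negative but the stored result is non-negative: signed overflow. The true value -62 + (-14) = -76 lies outside [-64, 63].

52; overflow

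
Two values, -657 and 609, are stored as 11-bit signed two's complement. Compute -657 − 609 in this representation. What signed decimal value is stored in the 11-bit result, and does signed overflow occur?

782; overflow

-657 → 10101101111
609 → 01001100001
Subtract via negate-and-add: invert 01001100001 + 1 = 10110011111 (i.e. -609).
  10101101111
+ 10110011111
= 01100001110  (discard carry-out 1)
Result 01100001110: MSB = 0 → value 782.
Both addends (after negating the subtrahend) are negative but the stored result is non-negative: signed overflow. The true value -657 − 609 = -1266 lies outside [-1024, 1023].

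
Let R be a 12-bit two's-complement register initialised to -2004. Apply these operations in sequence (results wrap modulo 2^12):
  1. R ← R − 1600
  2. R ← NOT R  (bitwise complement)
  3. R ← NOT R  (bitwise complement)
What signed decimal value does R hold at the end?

492

Start: R = -2004 = 100000101100.
R = -2004 − 1600 = -3604; wraps to 492 = 000111101100
R = NOT 000111101100 = 111000010011 = -493
R = NOT 111000010011 = 000111101100 = 492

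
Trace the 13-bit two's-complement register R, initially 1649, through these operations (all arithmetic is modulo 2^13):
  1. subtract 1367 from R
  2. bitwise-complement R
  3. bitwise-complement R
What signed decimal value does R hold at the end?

282

Start: R = 1649 = 0011001110001.
R = 1649 − 1367 = 282 = 0000100011010
R = NOT 0000100011010 = 1111011100101 = -283
R = NOT 1111011100101 = 0000100011010 = 282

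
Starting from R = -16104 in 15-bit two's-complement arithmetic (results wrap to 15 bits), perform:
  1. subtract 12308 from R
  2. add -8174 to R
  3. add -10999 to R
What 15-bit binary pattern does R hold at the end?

100011000011111

Start: R = -16104 = 100000100011000.
R = -16104 − 12308 = -28412; wraps to 4356 = 001000100000100
R = 4356 + (-8174) = -3818 = 111000100010110
R = -3818 + (-10999) = -14817 = 100011000011111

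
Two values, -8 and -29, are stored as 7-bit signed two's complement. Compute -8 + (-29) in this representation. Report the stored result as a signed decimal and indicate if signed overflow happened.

-8 → 1111000
-29 → 1100011
  1111000
+ 1100011
= 1011011  (discard carry-out 1)
Result 1011011: MSB = 1 → 91 − 128 = -37.
Both addends are negative and so is the stored result: no signed overflow.

-37; no overflow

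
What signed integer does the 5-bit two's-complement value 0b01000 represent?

8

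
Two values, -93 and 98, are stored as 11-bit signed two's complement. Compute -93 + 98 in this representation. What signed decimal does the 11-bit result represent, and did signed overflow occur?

-93 → 11110100011
98 → 00001100010
  11110100011
+ 00001100010
= 00000000101  (discard carry-out 1)
Result 00000000101: MSB = 0 → value 5.
Addends have opposite signs, so signed overflow cannot occur.

5; no overflow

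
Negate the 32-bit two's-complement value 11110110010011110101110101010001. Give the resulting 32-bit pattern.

00001001101100001010001010101111

Invert: 00001001101100001010001010101110. Add 1: 00001001101100001010001010101111.
Check: 11110110010011110101110101010001 = -162570927, 00001001101100001010001010101111 = 162570927.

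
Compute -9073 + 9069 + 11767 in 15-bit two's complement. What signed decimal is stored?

11763

-9073 + 9069 = -4 (111111111111100)
-4 + 11767 = 11763 (010110111110011)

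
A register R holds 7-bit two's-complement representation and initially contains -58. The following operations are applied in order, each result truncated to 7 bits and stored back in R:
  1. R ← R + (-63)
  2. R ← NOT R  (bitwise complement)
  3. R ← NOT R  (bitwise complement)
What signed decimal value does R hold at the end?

7

Start: R = -58 = 1000110.
R = -58 + (-63) = -121; wraps to 7 = 0000111
R = NOT 0000111 = 1111000 = -8
R = NOT 1111000 = 0000111 = 7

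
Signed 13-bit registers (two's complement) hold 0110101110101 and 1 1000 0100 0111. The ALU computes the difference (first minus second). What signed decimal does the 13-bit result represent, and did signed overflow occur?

0110101110101 = 3445 (signed)
1 1000 0100 0111 → 1100001000111 = -1977 (signed)
Subtract via negate-and-add: invert 1100001000111 + 1 = 0011110111001 (i.e. 1977).
  0110101110101
+ 0011110111001
= 1010100101110
Result 1010100101110: MSB = 1 → 5422 − 8192 = -2770.
Both addends (after negating the subtrahend) are non-negative but the stored result is negative: signed overflow. The true value 3445 − (-1977) = 5422 lies outside [-4096, 4095].

-2770; overflow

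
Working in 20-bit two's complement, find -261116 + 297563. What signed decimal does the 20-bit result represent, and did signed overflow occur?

-261116 → 11000000010000000100
297563 → 01001000101001011011
  11000000010000000100
+ 01001000101001011011
= 00001000111001011111  (discard carry-out 1)
Result 00001000111001011111: MSB = 0 → value 36447.
Addends have opposite signs, so signed overflow cannot occur.

36447; no overflow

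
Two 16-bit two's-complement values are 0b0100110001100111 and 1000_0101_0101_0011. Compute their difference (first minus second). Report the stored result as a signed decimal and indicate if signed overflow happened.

0b0100110001100111 → 0100110001100111 = 19559 (signed)
1000_0101_0101_0011 → 1000010101010011 = -31405 (signed)
Subtract via negate-and-add: invert 1000010101010011 + 1 = 0111101010101101 (i.e. 31405).
  0100110001100111
+ 0111101010101101
= 1100011100010100
Result 1100011100010100: MSB = 1 → 50964 − 65536 = -14572.
Both addends (after negating the subtrahend) are non-negative but the stored result is negative: signed overflow. The true value 19559 − (-31405) = 50964 lies outside [-32768, 32767].

-14572; overflow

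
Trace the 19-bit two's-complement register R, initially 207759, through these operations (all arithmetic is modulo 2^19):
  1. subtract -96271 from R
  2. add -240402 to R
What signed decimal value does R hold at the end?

63628

Start: R = 207759 = 0110010101110001111.
R = 207759 − (-96271) = 304030; wraps to -220258 = 1001010001110011110
R = -220258 + (-240402) = -460660; wraps to 63628 = 0001111100010001100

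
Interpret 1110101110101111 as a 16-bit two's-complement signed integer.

-5201

MSB is 1, so the value is negative.
Unsigned reading: 60335. Subtract 2^16 = 65536: 60335 − 65536 = -5201.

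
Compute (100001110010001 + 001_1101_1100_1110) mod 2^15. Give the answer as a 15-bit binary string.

  100001110010001
+ 001110111001110
= 110000101011111

110000101011111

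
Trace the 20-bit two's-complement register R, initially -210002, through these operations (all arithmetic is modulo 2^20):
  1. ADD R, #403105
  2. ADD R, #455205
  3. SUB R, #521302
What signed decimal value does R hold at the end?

127006

Start: R = -210002 = 11001100101110101110.
R = -210002 + 403105 = 193103 = 00101111001001001111
R = 193103 + 455205 = 648308; wraps to -400268 = 10011110010001110100
R = -400268 − 521302 = -921570; wraps to 127006 = 00011111000000011110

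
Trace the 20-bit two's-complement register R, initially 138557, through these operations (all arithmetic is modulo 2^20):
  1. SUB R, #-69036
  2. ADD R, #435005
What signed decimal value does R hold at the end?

-405978

Start: R = 138557 = 00100001110100111101.
R = 138557 − (-69036) = 207593 = 00110010101011101001
R = 207593 + 435005 = 642598; wraps to -405978 = 10011100111000100110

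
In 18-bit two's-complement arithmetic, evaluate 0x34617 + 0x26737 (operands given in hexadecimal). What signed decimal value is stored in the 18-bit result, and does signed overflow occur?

109902; overflow

0x34617 = 110100011000010111 = -47593 (signed)
0x26737 = 100110011100110111 = -104649 (signed)
  110100011000010111
+ 100110011100110111
= 011010110101001110  (discard carry-out 1)
Result 011010110101001110: MSB = 0 → value 109902.
Both addends are negative but the stored result is non-negative: signed overflow. The true value -47593 + (-104649) = -152242 lies outside [-131072, 131071].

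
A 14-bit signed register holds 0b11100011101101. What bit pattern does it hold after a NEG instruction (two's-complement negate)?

00011100010011

Invert: 00011100010010. Add 1: 00011100010011.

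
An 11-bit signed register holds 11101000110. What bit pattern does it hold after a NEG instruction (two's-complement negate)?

Invert: 00010111001. Add 1: 00010111010.
Check: 11101000110 = -186, 00010111010 = 186.

00010111010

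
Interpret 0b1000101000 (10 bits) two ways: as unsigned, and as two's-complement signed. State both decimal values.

unsigned = 552, signed = -472

Unsigned: 1000101000 = 552.
Signed: MSB=1 → 552 − 1024 = -472.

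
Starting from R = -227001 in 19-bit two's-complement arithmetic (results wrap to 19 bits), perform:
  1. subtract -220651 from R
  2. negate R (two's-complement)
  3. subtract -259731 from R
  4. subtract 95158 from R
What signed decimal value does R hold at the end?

170923

Start: R = -227001 = 1001000100101000111.
R = -227001 − (-220651) = -6350 = 1111110011100110010
R = −(-6350) = 6350 = 0000001100011001110
R = 6350 − (-259731) = 266081; wraps to -258207 = 1000000111101100001
R = -258207 − 95158 = -353365; wraps to 170923 = 0101001101110101011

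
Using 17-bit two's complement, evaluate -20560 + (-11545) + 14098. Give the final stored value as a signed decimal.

-20560 + (-11545) = -32105 (11000001010010111)
-32105 + 14098 = -18007 (11011100110101001)

-18007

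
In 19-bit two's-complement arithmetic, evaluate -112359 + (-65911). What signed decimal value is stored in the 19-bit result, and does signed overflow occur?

-178270; no overflow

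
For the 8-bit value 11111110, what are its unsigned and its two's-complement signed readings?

Unsigned: 11111110 = 254.
Signed: MSB=1 → 254 − 256 = -2.

unsigned = 254, signed = -2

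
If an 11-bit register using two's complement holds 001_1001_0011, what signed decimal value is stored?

403

MSB is 0, so the value is non-negative: 00110010011 = 403.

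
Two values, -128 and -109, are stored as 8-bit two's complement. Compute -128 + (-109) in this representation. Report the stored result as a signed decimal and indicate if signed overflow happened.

-128 → 10000000
-109 → 10010011
  10000000
+ 10010011
= 00010011  (discard carry-out 1)
Result 00010011: MSB = 0 → value 19.
Both addends are negative but the stored result is non-negative: signed overflow. The true value -128 + (-109) = -237 lies outside [-128, 127].

19; overflow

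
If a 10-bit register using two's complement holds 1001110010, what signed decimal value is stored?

-398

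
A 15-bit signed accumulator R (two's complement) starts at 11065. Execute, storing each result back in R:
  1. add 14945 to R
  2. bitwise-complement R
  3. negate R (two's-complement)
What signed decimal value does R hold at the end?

-6757

Start: R = 11065 = 010101100111001.
R = 11065 + 14945 = 26010; wraps to -6758 = 110010110011010
R = NOT 110010110011010 = 001101001100101 = 6757
R = −(6757) = -6757 = 110010110011011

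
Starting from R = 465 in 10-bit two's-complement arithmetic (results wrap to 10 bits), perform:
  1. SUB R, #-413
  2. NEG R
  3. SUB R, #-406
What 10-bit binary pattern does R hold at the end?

1000101000

Start: R = 465 = 0111010001.
R = 465 − (-413) = 878; wraps to -146 = 1101101110
R = −(-146) = 146 = 0010010010
R = 146 − (-406) = 552; wraps to -472 = 1000101000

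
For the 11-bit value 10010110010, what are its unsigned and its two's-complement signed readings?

unsigned = 1202, signed = -846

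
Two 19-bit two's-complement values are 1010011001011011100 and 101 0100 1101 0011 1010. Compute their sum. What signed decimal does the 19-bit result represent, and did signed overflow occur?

163862; overflow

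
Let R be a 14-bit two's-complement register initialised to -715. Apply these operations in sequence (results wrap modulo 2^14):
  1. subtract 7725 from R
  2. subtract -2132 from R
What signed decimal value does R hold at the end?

-6308

Start: R = -715 = 11110100110101.
R = -715 − 7725 = -8440; wraps to 7944 = 01111100001000
R = 7944 − (-2132) = 10076; wraps to -6308 = 10011101011100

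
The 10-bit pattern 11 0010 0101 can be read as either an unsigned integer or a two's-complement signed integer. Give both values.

unsigned = 805, signed = -219

Unsigned: 1100100101 = 805.
Signed: MSB=1 → 805 − 1024 = -219.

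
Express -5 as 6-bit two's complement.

111011

|-5| = 5 = 000101 in 6 bits.
Invert the bits: 111010. Add 1: 111011.
Check: 111011 reads as 59 − 64 = -5.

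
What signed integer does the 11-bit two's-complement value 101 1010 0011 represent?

-605

MSB is 1, so the value is negative.
Invert: 01001011100. Add 1: 01001011101 = 605. So the value is −605.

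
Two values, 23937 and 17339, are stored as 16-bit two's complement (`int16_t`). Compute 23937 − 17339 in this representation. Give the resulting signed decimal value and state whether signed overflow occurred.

6598; no overflow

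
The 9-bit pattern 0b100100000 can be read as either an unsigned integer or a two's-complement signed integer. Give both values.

unsigned = 288, signed = -224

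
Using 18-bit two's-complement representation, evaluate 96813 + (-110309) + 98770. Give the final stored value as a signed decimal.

85274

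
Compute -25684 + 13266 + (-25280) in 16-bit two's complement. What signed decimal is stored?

27838

-25684 + 13266 = -12418 (1100111101111110)
-12418 + (-25280) = -37698 → wraps to 27838 (0110110010111110)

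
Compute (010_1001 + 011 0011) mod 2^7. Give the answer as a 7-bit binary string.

  0101001
+ 0110011
= 1011100

1011100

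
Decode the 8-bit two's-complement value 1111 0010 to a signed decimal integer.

-14

MSB is 1, so the value is negative.
Unsigned reading: 242. Subtract 2^8 = 256: 242 − 256 = -14.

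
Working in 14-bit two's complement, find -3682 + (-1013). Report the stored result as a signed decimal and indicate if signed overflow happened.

-4695; no overflow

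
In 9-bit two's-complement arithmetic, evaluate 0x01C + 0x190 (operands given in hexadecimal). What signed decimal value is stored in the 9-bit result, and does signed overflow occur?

-84; no overflow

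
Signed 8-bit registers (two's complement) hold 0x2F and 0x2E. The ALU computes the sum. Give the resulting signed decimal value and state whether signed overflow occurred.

93; no overflow

0x2F = 00101111 = 47 (signed)
0x2E = 00101110 = 46 (signed)
  00101111
+ 00101110
= 01011101
Result 01011101: MSB = 0 → value 93.
Both addends are non-negative and so is the stored result: no signed overflow.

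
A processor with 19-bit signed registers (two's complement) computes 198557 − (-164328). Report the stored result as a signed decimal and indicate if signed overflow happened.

-161403; overflow

198557 → 0110000011110011101
-164328 → 1010111111000011000
Subtract via negate-and-add: invert 1010111111000011000 + 1 = 0101000000111101000 (i.e. 164328).
  0110000011110011101
+ 0101000000111101000
= 1011000100110000101
Result 1011000100110000101: MSB = 1 → 362885 − 524288 = -161403.
Both addends (after negating the subtrahend) are non-negative but the stored result is negative: signed overflow. The true value 198557 − (-164328) = 362885 lies outside [-262144, 262143].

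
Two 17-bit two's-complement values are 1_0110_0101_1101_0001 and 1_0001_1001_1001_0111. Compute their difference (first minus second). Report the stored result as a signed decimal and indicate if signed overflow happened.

19514; no overflow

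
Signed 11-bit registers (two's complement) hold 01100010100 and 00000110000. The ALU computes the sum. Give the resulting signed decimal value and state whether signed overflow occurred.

836; no overflow

01100010100 = 788 (signed)
00000110000 = 48 (signed)
  01100010100
+ 00000110000
= 01101000100
Result 01101000100: MSB = 0 → value 836.
Both addends are non-negative and so is the stored result: no signed overflow.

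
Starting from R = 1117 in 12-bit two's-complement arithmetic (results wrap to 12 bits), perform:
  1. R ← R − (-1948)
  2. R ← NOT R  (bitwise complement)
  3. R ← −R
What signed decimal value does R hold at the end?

-1030

Start: R = 1117 = 010001011101.
R = 1117 − (-1948) = 3065; wraps to -1031 = 101111111001
R = NOT 101111111001 = 010000000110 = 1030
R = −(1030) = -1030 = 101111111010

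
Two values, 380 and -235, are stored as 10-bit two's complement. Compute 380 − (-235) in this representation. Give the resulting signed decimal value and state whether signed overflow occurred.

-409; overflow

380 → 0101111100
-235 → 1100010101
Subtract via negate-and-add: invert 1100010101 + 1 = 0011101011 (i.e. 235).
  0101111100
+ 0011101011
= 1001100111
Result 1001100111: MSB = 1 → 615 − 1024 = -409.
Both addends (after negating the subtrahend) are non-negative but the stored result is negative: signed overflow. The true value 380 − (-235) = 615 lies outside [-512, 511].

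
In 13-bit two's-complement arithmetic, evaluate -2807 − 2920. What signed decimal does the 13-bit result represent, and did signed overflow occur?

2465; overflow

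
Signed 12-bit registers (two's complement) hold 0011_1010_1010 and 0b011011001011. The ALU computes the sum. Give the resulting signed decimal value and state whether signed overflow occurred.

-1419; overflow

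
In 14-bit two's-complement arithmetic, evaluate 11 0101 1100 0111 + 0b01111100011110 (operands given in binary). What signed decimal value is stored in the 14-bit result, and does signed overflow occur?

11 0101 1100 0111 → 11010111000111 = -2617 (signed)
0b01111100011110 → 01111100011110 = 7966 (signed)
  11010111000111
+ 01111100011110
= 01010011100101  (discard carry-out 1)
Result 01010011100101: MSB = 0 → value 5349.
Addends have opposite signs, so signed overflow cannot occur.

5349; no overflow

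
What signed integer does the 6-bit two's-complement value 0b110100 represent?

MSB is 1, so the value is negative.
Invert: 001011. Add 1: 001100 = 12. So the value is −12.

-12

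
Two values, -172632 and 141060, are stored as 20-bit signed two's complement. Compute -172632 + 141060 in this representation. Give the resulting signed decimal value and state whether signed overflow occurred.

-172632 → 11010101110110101000
141060 → 00100010011100000100
  11010101110110101000
+ 00100010011100000100
= 11111000010010101100
Result 11111000010010101100: MSB = 1 → 1017004 − 1048576 = -31572.
Addends have opposite signs, so signed overflow cannot occur.

-31572; no overflow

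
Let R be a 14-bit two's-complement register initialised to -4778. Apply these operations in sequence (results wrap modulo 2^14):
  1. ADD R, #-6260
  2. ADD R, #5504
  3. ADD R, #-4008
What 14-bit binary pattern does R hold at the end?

01101010111010

Start: R = -4778 = 10110101010110.
R = -4778 + (-6260) = -11038; wraps to 5346 = 01010011100010
R = 5346 + 5504 = 10850; wraps to -5534 = 10101001100010
R = -5534 + (-4008) = -9542; wraps to 6842 = 01101010111010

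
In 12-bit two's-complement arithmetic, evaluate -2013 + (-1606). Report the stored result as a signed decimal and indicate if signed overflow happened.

477; overflow

-2013 → 100000100011
-1606 → 100110111010
  100000100011
+ 100110111010
= 000111011101  (discard carry-out 1)
Result 000111011101: MSB = 0 → value 477.
Both addends are negative but the stored result is non-negative: signed overflow. The true value -2013 + (-1606) = -3619 lies outside [-2048, 2047].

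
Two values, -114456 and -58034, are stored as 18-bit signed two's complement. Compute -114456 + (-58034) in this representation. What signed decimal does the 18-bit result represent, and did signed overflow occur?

89654; overflow

-114456 → 100100000011101000
-58034 → 110001110101001110
  100100000011101000
+ 110001110101001110
= 010101111000110110  (discard carry-out 1)
Result 010101111000110110: MSB = 0 → value 89654.
Both addends are negative but the stored result is non-negative: signed overflow. The true value -114456 + (-58034) = -172490 lies outside [-131072, 131071].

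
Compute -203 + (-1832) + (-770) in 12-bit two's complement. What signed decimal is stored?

-203 + (-1832) = -2035 (100000001101)
-2035 + (-770) = -2805 → wraps to 1291 (010100001011)

1291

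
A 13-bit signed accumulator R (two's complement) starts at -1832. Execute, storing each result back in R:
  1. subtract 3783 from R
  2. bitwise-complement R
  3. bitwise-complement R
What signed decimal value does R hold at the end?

Start: R = -1832 = 1100011011000.
R = -1832 − 3783 = -5615; wraps to 2577 = 0101000010001
R = NOT 0101000010001 = 1010111101110 = -2578
R = NOT 1010111101110 = 0101000010001 = 2577

2577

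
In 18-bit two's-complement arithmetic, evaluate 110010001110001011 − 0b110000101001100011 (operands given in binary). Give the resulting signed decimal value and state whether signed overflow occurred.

6440; no overflow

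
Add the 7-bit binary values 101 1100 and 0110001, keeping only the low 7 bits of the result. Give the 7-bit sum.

  1011100
+ 0110001
= 0001101  (discard carry-out 1)

0001101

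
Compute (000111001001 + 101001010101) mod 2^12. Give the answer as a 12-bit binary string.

  000111001001
+ 101001010101
= 110000011110

110000011110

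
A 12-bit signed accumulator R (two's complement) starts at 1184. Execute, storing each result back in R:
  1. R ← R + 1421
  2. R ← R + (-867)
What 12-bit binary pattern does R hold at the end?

Start: R = 1184 = 010010100000.
R = 1184 + 1421 = 2605; wraps to -1491 = 101000101101
R = -1491 + (-867) = -2358; wraps to 1738 = 011011001010

011011001010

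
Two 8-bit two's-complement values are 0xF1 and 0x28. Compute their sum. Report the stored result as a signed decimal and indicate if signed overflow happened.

25; no overflow

0xF1 = 11110001 = -15 (signed)
0x28 = 00101000 = 40 (signed)
  11110001
+ 00101000
= 00011001  (discard carry-out 1)
Result 00011001: MSB = 0 → value 25.
Addends have opposite signs, so signed overflow cannot occur.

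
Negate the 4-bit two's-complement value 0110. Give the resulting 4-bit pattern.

1010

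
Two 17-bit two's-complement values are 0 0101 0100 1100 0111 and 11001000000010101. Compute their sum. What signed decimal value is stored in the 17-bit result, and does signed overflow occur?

0 0101 0100 1100 0111 → 00101010011000111 = 21703 (signed)
11001000000010101 = -28651 (signed)
  00101010011000111
+ 11001000000010101
= 11110010011011100
Result 11110010011011100: MSB = 1 → 124124 − 131072 = -6948.
Addends have opposite signs, so signed overflow cannot occur.

-6948; no overflow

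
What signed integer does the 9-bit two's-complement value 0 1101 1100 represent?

MSB is 0, so the value is non-negative: 011011100 = 220.

220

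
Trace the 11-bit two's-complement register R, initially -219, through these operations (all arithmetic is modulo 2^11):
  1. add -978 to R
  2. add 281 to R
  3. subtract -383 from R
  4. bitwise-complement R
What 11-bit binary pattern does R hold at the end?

01000010100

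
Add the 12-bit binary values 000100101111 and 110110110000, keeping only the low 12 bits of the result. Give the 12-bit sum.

  000100101111
+ 110110110000
= 111011011111

111011011111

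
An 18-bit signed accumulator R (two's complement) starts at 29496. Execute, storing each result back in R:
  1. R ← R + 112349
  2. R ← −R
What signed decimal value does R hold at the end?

120299

Start: R = 29496 = 000111001100111000.
R = 29496 + 112349 = 141845; wraps to -120299 = 100010101000010101
R = −(-120299) = 120299 = 011101010111101011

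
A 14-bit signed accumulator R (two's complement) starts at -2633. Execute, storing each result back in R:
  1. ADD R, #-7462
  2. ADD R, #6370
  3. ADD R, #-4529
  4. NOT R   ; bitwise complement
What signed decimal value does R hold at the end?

Start: R = -2633 = 11010110110111.
R = -2633 + (-7462) = -10095; wraps to 6289 = 01100010010001
R = 6289 + 6370 = 12659; wraps to -3725 = 11000101110011
R = -3725 + (-4529) = -8254; wraps to 8130 = 01111111000010
R = NOT 01111111000010 = 10000000111101 = -8131

-8131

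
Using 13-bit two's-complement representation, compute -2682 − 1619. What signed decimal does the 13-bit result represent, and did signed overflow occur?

3891; overflow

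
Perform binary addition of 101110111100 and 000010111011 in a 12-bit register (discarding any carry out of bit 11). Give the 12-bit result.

  101110111100
+ 000010111011
= 110001110111

110001110111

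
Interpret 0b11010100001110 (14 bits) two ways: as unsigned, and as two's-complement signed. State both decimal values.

unsigned = 13582, signed = -2802

Unsigned: 11010100001110 = 13582.
Signed: MSB=1 → 13582 − 16384 = -2802.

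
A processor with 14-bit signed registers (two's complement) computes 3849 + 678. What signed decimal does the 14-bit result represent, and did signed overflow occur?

3849 → 00111100001001
678 → 00001010100110
  00111100001001
+ 00001010100110
= 01000110101111
Result 01000110101111: MSB = 0 → value 4527.
Both addends are non-negative and so is the stored result: no signed overflow.

4527; no overflow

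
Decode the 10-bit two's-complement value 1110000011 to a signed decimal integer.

MSB is 1, so the value is negative.
Unsigned reading: 899. Subtract 2^10 = 1024: 899 − 1024 = -125.

-125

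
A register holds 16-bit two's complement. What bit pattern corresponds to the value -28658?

|-28658| = 28658 = 0110111111110010 in 16 bits.
Invert the bits: 1001000000001101. Add 1: 1001000000001110.

1001000000001110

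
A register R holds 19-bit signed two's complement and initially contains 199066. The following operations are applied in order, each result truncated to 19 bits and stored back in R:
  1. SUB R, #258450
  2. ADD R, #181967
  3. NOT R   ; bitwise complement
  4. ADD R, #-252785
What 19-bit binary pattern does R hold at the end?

0100100010110110111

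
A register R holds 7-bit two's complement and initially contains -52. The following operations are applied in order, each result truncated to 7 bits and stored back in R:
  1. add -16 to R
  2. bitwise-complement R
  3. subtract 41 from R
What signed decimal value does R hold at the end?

Start: R = -52 = 1001100.
R = -52 + (-16) = -68; wraps to 60 = 0111100
R = NOT 0111100 = 1000011 = -61
R = -61 − 41 = -102; wraps to 26 = 0011010

26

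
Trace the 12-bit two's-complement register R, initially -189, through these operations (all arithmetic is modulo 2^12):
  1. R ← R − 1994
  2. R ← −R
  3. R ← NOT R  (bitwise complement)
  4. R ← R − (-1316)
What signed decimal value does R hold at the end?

Start: R = -189 = 111101000011.
R = -189 − 1994 = -2183; wraps to 1913 = 011101111001
R = −(1913) = -1913 = 100010000111
R = NOT 100010000111 = 011101111000 = 1912
R = 1912 − (-1316) = 3228; wraps to -868 = 110010011100

-868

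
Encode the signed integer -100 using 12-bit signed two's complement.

111110011100

|-100| = 100 = 000001100100 in 12 bits.
Invert the bits: 111110011011. Add 1: 111110011100.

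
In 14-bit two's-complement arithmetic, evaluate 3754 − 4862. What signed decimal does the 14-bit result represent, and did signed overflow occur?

-1108; no overflow

3754 → 00111010101010
4862 → 01001011111110
Subtract via negate-and-add: invert 01001011111110 + 1 = 10110100000010 (i.e. -4862).
  00111010101010
+ 10110100000010
= 11101110101100
Result 11101110101100: MSB = 1 → 15276 − 16384 = -1108.
Addends (after negating the subtrahend) have opposite signs, so signed overflow cannot occur.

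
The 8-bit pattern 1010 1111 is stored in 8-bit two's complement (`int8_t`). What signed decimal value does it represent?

MSB is 1, so the value is negative.
Unsigned reading: 175. Subtract 2^8 = 256: 175 − 256 = -81.

-81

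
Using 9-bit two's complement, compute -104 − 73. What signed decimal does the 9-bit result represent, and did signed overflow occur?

-177; no overflow

-104 → 110011000
73 → 001001001
Subtract via negate-and-add: invert 001001001 + 1 = 110110111 (i.e. -73).
  110011000
+ 110110111
= 101001111  (discard carry-out 1)
Result 101001111: MSB = 1 → 335 − 512 = -177.
Both addends (after negating the subtrahend) are negative and so is the stored result: no signed overflow.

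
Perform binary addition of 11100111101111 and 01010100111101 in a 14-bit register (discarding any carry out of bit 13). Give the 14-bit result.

  11100111101111
+ 01010100111101
= 00111100101100  (discard carry-out 1)

00111100101100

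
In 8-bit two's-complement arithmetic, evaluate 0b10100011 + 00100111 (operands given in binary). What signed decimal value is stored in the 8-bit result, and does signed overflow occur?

0b10100011 → 10100011 = -93 (signed)
00100111 = 39 (signed)
  10100011
+ 00100111
= 11001010
Result 11001010: MSB = 1 → 202 − 256 = -54.
Addends have opposite signs, so signed overflow cannot occur.

-54; no overflow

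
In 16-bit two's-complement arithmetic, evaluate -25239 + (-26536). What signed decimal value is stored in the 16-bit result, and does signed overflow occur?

13761; overflow

-25239 → 1001110101101001
-26536 → 1001100001011000
  1001110101101001
+ 1001100001011000
= 0011010111000001  (discard carry-out 1)
Result 0011010111000001: MSB = 0 → value 13761.
Both addends are negative but the stored result is non-negative: signed overflow. The true value -25239 + (-26536) = -51775 lies outside [-32768, 32767].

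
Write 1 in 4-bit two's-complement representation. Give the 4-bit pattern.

1 is non-negative, so write it directly in 4 bits: 0001.

0001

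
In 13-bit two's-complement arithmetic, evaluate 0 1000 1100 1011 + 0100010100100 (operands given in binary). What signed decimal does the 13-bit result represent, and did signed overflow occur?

0 1000 1100 1011 → 0100011001011 = 2251 (signed)
0100010100100 = 2212 (signed)
  0100011001011
+ 0100010100100
= 1000101101111
Result 1000101101111: MSB = 1 → 4463 − 8192 = -3729.
Both addends are non-negative but the stored result is negative: signed overflow. The true value 2251 + 2212 = 4463 lies outside [-4096, 4095].

-3729; overflow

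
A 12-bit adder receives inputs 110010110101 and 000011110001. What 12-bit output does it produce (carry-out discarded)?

110110100110

  110010110101
+ 000011110001
= 110110100110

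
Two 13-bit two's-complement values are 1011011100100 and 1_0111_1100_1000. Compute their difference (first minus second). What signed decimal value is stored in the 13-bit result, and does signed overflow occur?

1011011100100 = -2332 (signed)
1_0111_1100_1000 → 1011111001000 = -2104 (signed)
Subtract via negate-and-add: invert 1011111001000 + 1 = 0100000111000 (i.e. 2104).
  1011011100100
+ 0100000111000
= 1111100011100
Result 1111100011100: MSB = 1 → 7964 − 8192 = -228.
Addends (after negating the subtrahend) have opposite signs, so signed overflow cannot occur.

-228; no overflow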